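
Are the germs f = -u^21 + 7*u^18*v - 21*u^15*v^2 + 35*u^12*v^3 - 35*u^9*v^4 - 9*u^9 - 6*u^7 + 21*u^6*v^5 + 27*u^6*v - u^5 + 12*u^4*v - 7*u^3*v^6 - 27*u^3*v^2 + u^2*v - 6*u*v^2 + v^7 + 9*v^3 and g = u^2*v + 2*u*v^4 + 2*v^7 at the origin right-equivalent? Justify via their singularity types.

Yes.

The Hessian of f at 0 is [[0, 0], [0, 0]] with rank 0, so corank 2. A Groebner basis of the Jacobian ideal J(f) in C{u,v} is {-81*u^2/3277 + u*v^3 + 16399*u*v/88479 - 9838*v^2/29493, -81*u^2/6554 + 22960*u*v/265437 + v^4 - 26237*v^2/176958, u^3 - 27*u*v^2 + 54*v^3, u^2*v - 6*u*v^2 + 9*v^3}; counting standard monomials gives mu = 8. Corank 2; j^3 = v*(u - 3*v)^2 has shape L^2 M (L != M), so D-series; mu = 8 gives D_8. The Hessian of g at 0 is [[0, 0], [0, 0]] with rank 0, so corank 2. A Groebner basis of the Jacobian ideal J(g) in C{u,v} is {-u^2/6 + u*v^3, u*v + v^4, u^3, u^2*v}; counting standard monomials gives mu = 8. Corank 2; j^3 = u^2*v has shape L^2 M (L != M), so D-series; mu = 8 gives D_8. Both have type D_8, hence right-equivalent.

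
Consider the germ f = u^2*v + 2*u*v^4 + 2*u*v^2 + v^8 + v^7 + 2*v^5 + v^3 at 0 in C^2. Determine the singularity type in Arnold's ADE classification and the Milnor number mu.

The Hessian of f at 0 has rank 0. Corank 2; j^3 = v*(u + v)^2 has shape L^2 M (L != M), so D-series; mu = 9 gives D_9.

Type D9, Milnor number mu = 9.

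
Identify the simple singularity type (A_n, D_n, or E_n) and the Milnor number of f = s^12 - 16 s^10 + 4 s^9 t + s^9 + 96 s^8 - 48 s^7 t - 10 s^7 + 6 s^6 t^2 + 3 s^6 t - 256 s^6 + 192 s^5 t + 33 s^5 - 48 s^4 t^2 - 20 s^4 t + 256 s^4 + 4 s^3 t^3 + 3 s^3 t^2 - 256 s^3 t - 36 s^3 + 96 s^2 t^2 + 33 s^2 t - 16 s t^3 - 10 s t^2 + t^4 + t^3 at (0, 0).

Type D_5, Milnor number mu = 5.

The Hessian of f at 0 has rank 0. Corank 2; j^3 = -(3*s - t)^2*(4*s - t) has shape L^2 M (L != M), so D-series; mu = 5 gives D_5.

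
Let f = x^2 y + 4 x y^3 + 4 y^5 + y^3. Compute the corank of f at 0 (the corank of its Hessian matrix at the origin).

2

The Hessian at 0 is [[0, 0], [0, 0]] of rank 0; hence corank 2.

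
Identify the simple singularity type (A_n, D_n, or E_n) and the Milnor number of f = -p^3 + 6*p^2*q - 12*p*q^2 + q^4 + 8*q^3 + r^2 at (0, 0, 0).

The Hessian of f at 0 has rank 1. Corank 2; j^3 = -(p - 2*q)^3 is a perfect cube, so E-series; the 4-jet and mu = 6 give E_6.

Type E6, Milnor number mu = 6.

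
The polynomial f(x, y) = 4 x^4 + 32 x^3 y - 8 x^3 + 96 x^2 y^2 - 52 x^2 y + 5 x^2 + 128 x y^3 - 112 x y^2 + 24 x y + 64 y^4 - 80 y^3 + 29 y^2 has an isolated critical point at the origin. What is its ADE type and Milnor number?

The Hessian of f at 0 is [[10, 24], [24, 58]] with rank 2, so corank 0. A Groebner basis of the Jacobian ideal J(f) in C{x,y} is {x, y}; counting standard monomials gives mu = 1. Corank 0: nondegenerate Morse point, so A_1.

Type A_{1}, Milnor number mu = 1.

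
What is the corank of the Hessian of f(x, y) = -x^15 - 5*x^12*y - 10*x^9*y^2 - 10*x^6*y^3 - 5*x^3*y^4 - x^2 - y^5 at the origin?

1

The Hessian at 0 is [[-2, 0], [0, 0]] of rank 1; hence corank 1.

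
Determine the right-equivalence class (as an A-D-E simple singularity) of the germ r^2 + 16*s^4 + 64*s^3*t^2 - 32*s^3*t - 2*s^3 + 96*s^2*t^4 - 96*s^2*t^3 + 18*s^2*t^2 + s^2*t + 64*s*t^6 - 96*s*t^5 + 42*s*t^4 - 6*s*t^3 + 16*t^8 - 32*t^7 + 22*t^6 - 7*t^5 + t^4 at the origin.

D_{5}

The Hessian of f at 0 has rank 1. Corank 2; j^3 = -s^2*(2*s - t) has shape L^2 M (L != M), so D-series; mu = 5 gives D_5.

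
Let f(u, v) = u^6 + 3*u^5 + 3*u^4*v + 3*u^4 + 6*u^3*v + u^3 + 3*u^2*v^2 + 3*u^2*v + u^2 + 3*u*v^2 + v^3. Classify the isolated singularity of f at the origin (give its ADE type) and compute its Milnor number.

Type A_{2}, Milnor number mu = 2.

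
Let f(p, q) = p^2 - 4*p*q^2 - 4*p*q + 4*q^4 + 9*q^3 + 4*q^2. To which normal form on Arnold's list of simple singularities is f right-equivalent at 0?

A2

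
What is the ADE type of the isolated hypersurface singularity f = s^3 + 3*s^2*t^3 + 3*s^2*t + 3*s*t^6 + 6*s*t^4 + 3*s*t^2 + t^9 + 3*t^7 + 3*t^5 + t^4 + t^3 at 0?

The Hessian of f at 0 has rank 0. Corank 2; j^3 = (s + t)^3 is a perfect cube, so E-series; the 4-jet and mu = 6 give E_6.

E_{6}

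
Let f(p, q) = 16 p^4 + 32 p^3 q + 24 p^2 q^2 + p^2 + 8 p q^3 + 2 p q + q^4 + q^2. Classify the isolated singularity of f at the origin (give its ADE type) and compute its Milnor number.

Type A_3, Milnor number mu = 3.

The Hessian of f at 0 has rank 1. Corank 1: A-series; mu = 3 gives A_3.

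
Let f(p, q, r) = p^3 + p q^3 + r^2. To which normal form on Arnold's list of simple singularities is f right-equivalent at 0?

E7

The Hessian of f at 0 has rank 1. Corank 2; j^3 = p^3 is a perfect cube, so E-series; the 4-jet and mu = 7 give E_7.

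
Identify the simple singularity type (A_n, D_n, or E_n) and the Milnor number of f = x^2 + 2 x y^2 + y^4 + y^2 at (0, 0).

The Hessian of f at 0 has rank 2. Corank 0: nondegenerate Morse point, so A_1.

Type A_{1}, Milnor number mu = 1.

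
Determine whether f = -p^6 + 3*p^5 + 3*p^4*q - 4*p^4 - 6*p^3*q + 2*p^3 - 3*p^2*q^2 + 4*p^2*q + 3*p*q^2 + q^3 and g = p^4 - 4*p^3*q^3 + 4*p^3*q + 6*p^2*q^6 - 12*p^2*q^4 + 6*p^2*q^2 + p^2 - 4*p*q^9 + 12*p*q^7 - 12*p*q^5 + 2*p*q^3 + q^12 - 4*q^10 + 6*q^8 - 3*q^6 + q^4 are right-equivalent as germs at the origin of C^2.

No.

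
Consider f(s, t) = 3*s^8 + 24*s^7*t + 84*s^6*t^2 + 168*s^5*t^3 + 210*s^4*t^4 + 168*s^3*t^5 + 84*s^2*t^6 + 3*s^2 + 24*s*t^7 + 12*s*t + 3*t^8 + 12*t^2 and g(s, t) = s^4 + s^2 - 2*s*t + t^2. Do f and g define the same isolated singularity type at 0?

The Hessian of f at 0 is [[6, 12], [12, 24]] with rank 1, so corank 1. A Groebner basis of the Jacobian ideal J(f) in C{s,t} is {t^7, s + 2*t}; counting standard monomials gives mu = 7. Corank 1: A-series; mu = 7 gives A_7. The Hessian of g at 0 is [[2, -2], [-2, 2]] with rank 1, so corank 1. A Groebner basis of the Jacobian ideal J(g) in C{s,t} is {t^3, s - t}; counting standard monomials gives mu = 3. Corank 1: A-series; mu = 3 gives A_3. f is A_7 but g is A_3, hence not right-equivalent.

No.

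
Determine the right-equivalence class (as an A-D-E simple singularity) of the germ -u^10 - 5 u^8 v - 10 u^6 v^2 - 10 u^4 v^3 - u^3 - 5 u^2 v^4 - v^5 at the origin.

The Hessian of f at 0 has rank 0. Corank 2; j^3 = -u^3 is a perfect cube, so E-series; the 5-jet and mu = 8 give E_8.

E_{8}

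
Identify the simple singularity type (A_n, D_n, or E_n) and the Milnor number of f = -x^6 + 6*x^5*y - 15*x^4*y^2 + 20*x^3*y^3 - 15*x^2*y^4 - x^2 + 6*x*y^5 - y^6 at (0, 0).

Type A_{5}, Milnor number mu = 5.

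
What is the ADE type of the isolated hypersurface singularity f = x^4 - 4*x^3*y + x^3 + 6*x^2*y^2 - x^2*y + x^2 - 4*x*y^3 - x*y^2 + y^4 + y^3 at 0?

A2

The Hessian of f at 0 is [[2, 0], [0, 0]] with rank 1, so corank 1. A Groebner basis of the Jacobian ideal J(f) in C{x,y} is {y^2, x}; counting standard monomials gives mu = 2. Corank 1: A-series; mu = 2 gives A_2.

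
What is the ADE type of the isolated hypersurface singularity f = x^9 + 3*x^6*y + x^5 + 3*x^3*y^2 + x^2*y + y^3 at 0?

D_4

The Hessian of f at 0 has rank 0. Corank 2; j^3 = y*(x^2 + y^2) splits into three distinct lines over C (the quadratic factor has nonzero discriminant), so D_4.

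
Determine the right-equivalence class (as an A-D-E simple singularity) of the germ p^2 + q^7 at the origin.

A_6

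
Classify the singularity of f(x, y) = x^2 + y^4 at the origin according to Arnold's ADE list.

The Hessian of f at 0 has rank 1. Corank 1: A-series; mu = 3 gives A_3.

A_3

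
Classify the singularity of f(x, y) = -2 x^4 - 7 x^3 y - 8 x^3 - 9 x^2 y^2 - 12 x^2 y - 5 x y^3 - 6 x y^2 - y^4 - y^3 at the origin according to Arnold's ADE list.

The Hessian of f at 0 has rank 0. Corank 2; j^3 = -(2*x + y)^3 is a perfect cube, so E-series; the 4-jet and mu = 7 give E_7.

E7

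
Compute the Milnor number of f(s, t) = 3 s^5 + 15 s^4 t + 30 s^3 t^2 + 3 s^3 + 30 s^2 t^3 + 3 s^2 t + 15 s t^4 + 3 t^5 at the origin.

6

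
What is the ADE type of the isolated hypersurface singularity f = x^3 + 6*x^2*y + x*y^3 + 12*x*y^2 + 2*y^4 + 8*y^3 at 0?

The Hessian of f at 0 is [[0, 0], [0, 0]] with rank 0, so corank 2. A Groebner basis of the Jacobian ideal J(f) in C{x,y} is {x^3 + 6*x^2*y + 48*x^2 + 192*x*y + 192*y^2, -6*x^2 + x*y^2 - 24*x*y - 24*y^2, 3*x^2 + 12*x*y + y^3 + 12*y^2}; counting standard monomials gives mu = 7. Corank 2; j^3 = (x + 2*y)^3 is a perfect cube, so E-series; the 4-jet and mu = 7 give E_7.

E_7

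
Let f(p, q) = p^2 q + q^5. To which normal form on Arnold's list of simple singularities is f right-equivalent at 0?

D_6

The Hessian of f at 0 has rank 0. Corank 2; j^3 = p^2*q has shape L^2 M (L != M), so D-series; mu = 6 gives D_6.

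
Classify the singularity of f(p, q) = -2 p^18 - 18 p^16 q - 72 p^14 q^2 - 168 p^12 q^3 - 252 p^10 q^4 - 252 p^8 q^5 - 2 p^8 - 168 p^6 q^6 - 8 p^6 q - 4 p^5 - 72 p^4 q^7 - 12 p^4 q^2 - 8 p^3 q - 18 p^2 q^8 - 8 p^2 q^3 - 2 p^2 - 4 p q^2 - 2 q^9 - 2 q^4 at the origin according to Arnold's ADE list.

A_8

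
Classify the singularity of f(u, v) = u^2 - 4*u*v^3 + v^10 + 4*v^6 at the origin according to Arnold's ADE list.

A9

The Hessian of f at 0 has rank 1. Corank 1: A-series; mu = 9 gives A_9.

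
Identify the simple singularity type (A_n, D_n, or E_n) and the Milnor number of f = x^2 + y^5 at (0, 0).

The Hessian of f at 0 has rank 1. Corank 1: A-series; mu = 4 gives A_4.

Type A4, Milnor number mu = 4.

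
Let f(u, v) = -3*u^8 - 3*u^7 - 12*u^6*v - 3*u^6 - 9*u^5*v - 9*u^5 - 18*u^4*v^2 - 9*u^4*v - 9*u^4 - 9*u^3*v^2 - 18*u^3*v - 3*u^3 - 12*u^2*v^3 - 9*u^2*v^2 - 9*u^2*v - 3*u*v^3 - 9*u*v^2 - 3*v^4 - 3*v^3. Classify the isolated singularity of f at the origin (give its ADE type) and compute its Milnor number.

Type E_7, Milnor number mu = 7.

The Hessian of f at 0 has rank 0. Corank 2; j^3 = -3*(u + v)^3 is a perfect cube, so E-series; the 4-jet and mu = 7 give E_7.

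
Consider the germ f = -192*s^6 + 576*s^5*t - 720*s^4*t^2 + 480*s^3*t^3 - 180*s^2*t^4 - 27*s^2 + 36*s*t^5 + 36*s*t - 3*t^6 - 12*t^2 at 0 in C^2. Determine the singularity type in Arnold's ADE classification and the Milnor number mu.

The Hessian of f at 0 has rank 1. Corank 1: A-series; mu = 5 gives A_5.

Type A_{5}, Milnor number mu = 5.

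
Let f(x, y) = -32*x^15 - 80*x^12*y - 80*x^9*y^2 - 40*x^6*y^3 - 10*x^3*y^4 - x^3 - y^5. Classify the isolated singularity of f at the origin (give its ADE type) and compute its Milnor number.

The Hessian of f at 0 is [[0, 0], [0, 0]] with rank 0, so corank 2. A Groebner basis of the Jacobian ideal J(f) in C{x,y} is {y^4, x^2}; counting standard monomials gives mu = 8. Corank 2; j^3 = -x^3 is a perfect cube, so E-series; the 5-jet and mu = 8 give E_8.

Type E_{8}, Milnor number mu = 8.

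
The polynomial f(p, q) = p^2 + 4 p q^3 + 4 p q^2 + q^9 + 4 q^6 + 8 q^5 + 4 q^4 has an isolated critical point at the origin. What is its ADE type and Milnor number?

The Hessian of f at 0 is [[2, 0], [0, 0]] with rank 1, so corank 1. A Groebner basis of the Jacobian ideal J(f) in C{p,q} is {p^2*q^2 - 2*p^2*q + 3*p^2 + 8*p*q^2 - 2*p*q + 2*p + 4*q^2, p^3 + 6*p^2*q - 10*p^2 - 28*p*q^2 + 8*p*q - 8*p - 16*q^2, p/2 + q^3 + q^2}; counting standard monomials gives mu = 8. Corank 1: A-series; mu = 8 gives A_8.

Type A_{8}, Milnor number mu = 8.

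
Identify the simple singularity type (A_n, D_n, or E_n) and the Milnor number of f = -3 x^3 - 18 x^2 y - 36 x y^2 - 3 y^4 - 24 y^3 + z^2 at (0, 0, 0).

Type E_6, Milnor number mu = 6.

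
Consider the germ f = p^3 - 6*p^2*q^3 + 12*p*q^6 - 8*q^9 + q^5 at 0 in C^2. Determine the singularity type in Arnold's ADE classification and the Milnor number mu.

Type E8, Milnor number mu = 8.

The Hessian of f at 0 is [[0, 0], [0, 0]] with rank 0, so corank 2. A Groebner basis of the Jacobian ideal J(f) in C{p,q} is {-p^2/4 + p*q^3, q^4, p^3, p^2*q}; counting standard monomials gives mu = 8. Corank 2; j^3 = p^3 is a perfect cube, so E-series; the 5-jet and mu = 8 give E_8.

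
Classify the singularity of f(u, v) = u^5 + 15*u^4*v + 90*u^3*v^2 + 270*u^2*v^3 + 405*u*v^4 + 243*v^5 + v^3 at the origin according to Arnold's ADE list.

E8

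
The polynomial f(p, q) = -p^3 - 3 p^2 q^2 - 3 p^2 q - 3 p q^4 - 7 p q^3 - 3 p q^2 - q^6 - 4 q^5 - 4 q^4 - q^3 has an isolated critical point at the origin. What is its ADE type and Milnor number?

The Hessian of f at 0 has rank 0. Corank 2; j^3 = -(p + q)^3 is a perfect cube, so E-series; the 4-jet and mu = 7 give E_7.

Type E7, Milnor number mu = 7.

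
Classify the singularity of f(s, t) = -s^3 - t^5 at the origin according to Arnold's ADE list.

The Hessian of f at 0 is [[0, 0], [0, 0]] with rank 0, so corank 2. A Groebner basis of the Jacobian ideal J(f) in C{s,t} is {t^4, s^2}; counting standard monomials gives mu = 8. Corank 2; j^3 = -s^3 is a perfect cube, so E-series; the 5-jet and mu = 8 give E_8.

E_8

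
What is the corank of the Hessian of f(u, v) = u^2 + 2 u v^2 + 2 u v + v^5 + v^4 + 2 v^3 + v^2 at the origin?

1

Hessian at 0 has rank 1.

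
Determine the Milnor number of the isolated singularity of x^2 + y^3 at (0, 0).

2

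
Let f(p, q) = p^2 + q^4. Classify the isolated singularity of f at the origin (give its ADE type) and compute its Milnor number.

Type A3, Milnor number mu = 3.

The Hessian of f at 0 has rank 1. Corank 1: A-series; mu = 3 gives A_3.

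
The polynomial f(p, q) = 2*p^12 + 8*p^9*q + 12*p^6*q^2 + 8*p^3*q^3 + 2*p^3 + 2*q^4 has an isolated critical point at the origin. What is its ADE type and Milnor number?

Type E_{6}, Milnor number mu = 6.

The Hessian of f at 0 has rank 0. Corank 2; j^3 = 2*p^3 is a perfect cube, so E-series; the 4-jet and mu = 6 give E_6.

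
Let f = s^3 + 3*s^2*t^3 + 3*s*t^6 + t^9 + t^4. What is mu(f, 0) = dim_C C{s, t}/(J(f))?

The Hessian of f at 0 has rank 0. Corank 2; j^3 = s^3 is a perfect cube, so E-series; the 4-jet and mu = 6 give E_6.

6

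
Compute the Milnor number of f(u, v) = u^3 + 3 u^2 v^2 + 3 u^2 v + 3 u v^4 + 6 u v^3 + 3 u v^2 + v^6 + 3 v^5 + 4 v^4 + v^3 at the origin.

6

The Hessian of f at 0 has rank 0. Corank 2; j^3 = (u + v)^3 is a perfect cube, so E-series; the 4-jet and mu = 6 give E_6.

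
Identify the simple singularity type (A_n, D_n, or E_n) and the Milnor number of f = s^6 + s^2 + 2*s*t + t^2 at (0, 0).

Type A_{5}, Milnor number mu = 5.

The Hessian of f at 0 is [[2, 2], [2, 2]] with rank 1, so corank 1. A Groebner basis of the Jacobian ideal J(f) in C{s,t} is {t^5, s + t}; counting standard monomials gives mu = 5. Corank 1: A-series; mu = 5 gives A_5.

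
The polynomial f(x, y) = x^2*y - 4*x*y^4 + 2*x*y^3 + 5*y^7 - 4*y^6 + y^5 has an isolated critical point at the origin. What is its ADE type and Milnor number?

The Hessian of f at 0 is [[0, 0], [0, 0]] with rank 0, so corank 2. A Groebner basis of the Jacobian ideal J(f) in C{x,y} is {2*x^2/3 + x*y^3 + 11*x*y^2/6 + 7*x*y/12 + 7*y^3/12, -x*y/2 + y^4 - y^3/2, x^3 - x^2/3 - 2*x*y^2/3 - x*y/6 - y^3/6, x^2*y - 4*x^2/3 - 19*x*y^2/6 - 11*x*y/12 - 11*y^3/12}; counting standard monomials gives mu = 8. Corank 2; j^3 = x^2*y has shape L^2 M (L != M), so D-series; mu = 8 gives D_8.

Type D_{8}, Milnor number mu = 8.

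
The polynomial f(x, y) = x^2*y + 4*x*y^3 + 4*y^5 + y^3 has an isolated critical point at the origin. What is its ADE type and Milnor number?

The Hessian of f at 0 is [[0, 0], [0, 0]] with rank 0, so corank 2. A Groebner basis of the Jacobian ideal J(f) in C{x,y} is {y^3, x^2 + 3*y^2, x*y}; counting standard monomials gives mu = 4. Corank 2; j^3 = y*(x^2 + y^2) splits into three distinct lines over C (the quadratic factor has nonzero discriminant), so D_4.

Type D_{4}, Milnor number mu = 4.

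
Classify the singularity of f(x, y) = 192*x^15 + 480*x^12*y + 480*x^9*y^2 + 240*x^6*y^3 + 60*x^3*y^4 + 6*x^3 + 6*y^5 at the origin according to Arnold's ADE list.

E_{8}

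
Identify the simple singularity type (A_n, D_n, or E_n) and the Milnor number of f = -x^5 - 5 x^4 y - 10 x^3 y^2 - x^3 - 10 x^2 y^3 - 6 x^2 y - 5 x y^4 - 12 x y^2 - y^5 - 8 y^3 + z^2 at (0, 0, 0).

Type E_8, Milnor number mu = 8.

The Hessian of f at 0 has rank 1. Corank 2; j^3 = -(x + 2*y)^3 is a perfect cube, so E-series; the 5-jet and mu = 8 give E_8.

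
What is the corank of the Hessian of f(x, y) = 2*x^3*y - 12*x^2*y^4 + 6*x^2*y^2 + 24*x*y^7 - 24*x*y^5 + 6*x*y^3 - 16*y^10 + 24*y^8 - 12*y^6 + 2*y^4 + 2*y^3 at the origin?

2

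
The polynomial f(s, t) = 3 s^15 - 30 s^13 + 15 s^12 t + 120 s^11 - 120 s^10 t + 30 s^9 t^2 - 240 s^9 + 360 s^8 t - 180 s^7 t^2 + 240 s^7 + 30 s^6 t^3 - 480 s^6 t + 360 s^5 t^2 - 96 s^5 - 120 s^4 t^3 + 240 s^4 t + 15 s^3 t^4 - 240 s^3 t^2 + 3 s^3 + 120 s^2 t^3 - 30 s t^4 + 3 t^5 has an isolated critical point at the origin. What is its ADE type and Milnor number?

Type E8, Milnor number mu = 8.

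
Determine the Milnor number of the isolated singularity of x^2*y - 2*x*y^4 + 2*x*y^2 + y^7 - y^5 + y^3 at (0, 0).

6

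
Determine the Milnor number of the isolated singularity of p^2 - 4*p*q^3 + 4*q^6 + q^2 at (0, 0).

1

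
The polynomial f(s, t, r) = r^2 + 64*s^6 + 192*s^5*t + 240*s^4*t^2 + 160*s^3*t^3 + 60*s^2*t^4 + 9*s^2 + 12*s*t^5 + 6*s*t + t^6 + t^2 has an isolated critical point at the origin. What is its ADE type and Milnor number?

Type A_5, Milnor number mu = 5.

The Hessian of f at 0 has rank 2. Corank 1: A-series; mu = 5 gives A_5.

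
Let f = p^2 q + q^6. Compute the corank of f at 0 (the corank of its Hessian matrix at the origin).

2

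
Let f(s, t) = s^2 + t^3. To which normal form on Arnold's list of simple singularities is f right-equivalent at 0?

A_{2}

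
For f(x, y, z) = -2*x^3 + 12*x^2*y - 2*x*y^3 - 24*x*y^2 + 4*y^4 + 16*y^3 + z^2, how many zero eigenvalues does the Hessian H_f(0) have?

Hessian at 0 has rank 1.

2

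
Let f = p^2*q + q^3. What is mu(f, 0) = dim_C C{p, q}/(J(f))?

4

The Hessian of f at 0 has rank 0. Corank 2; j^3 = q*(p^2 + q^2) splits into three distinct lines over C (the quadratic factor has nonzero discriminant), so D_4.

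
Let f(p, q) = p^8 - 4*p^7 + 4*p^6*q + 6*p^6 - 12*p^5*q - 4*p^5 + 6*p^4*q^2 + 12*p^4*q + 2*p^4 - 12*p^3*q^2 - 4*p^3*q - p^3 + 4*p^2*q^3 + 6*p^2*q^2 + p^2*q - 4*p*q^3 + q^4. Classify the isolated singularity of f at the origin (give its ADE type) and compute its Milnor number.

The Hessian of f at 0 has rank 0. Corank 2; j^3 = -p^2*(p - q) has shape L^2 M (L != M), so D-series; mu = 5 gives D_5.

Type D5, Milnor number mu = 5.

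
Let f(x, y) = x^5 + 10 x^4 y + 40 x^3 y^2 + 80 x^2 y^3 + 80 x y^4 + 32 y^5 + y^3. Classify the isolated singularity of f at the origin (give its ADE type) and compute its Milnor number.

The Hessian of f at 0 is [[0, 0], [0, 0]] with rank 0, so corank 2. A Groebner basis of the Jacobian ideal J(f) in C{x,y} is {x^4 + 8*x^3*y, y^2}; counting standard monomials gives mu = 8. Corank 2; j^3 = y^3 is a perfect cube, so E-series; the 5-jet and mu = 8 give E_8.

Type E_{8}, Milnor number mu = 8.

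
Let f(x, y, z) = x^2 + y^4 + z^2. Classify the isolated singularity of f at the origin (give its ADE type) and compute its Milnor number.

The Hessian of f at 0 is [[2, 0, 0], [0, 0, 0], [0, 0, 2]] with rank 2, so corank 1. A Groebner basis of the Jacobian ideal J(f) in C{x,y,z} is {y^3, x, z}; counting standard monomials gives mu = 3. Corank 1: A-series; mu = 3 gives A_3.

Type A3, Milnor number mu = 3.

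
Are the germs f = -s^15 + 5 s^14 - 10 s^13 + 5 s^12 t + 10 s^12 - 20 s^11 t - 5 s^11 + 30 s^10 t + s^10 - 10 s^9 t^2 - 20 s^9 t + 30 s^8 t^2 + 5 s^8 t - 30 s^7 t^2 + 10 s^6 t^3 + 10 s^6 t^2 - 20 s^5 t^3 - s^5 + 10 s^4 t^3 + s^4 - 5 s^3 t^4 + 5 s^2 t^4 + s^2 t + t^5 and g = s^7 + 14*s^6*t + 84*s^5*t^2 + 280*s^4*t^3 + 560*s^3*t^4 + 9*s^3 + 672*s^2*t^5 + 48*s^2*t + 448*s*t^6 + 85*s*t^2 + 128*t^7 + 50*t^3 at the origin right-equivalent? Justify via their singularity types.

No.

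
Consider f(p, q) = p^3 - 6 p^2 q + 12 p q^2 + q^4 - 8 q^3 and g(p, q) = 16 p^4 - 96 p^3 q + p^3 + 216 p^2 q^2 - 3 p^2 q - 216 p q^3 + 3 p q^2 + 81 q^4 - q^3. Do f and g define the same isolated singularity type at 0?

Yes.

The Hessian of f at 0 has rank 0. Corank 2; j^3 = (p - 2*q)^3 is a perfect cube, so E-series; the 4-jet and mu = 6 give E_6. The Hessian of g at 0 has rank 0. Corank 2; j^3 = (p - q)^3 is a perfect cube, so E-series; the 4-jet and mu = 6 give E_6. Both have type E_6, hence right-equivalent.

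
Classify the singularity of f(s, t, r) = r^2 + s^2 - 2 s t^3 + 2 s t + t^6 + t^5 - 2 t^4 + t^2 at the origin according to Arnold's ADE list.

A_{4}

The Hessian of f at 0 is [[2, 2, 0], [2, 2, 0], [0, 0, 2]] with rank 2, so corank 1. A Groebner basis of the Jacobian ideal J(f) in C{s,t,r} is {-s + t^3 - t, s^2 - t^2, s*t + t^2, r}; counting standard monomials gives mu = 4. Corank 1: A-series; mu = 4 gives A_4.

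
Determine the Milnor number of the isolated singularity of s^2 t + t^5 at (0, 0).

The Hessian of f at 0 is [[0, 0], [0, 0]] with rank 0, so corank 2. A Groebner basis of the Jacobian ideal J(f) in C{s,t} is {s^2/5 + t^4, s^3, s*t}; counting standard monomials gives mu = 6. Corank 2; j^3 = s^2*t has shape L^2 M (L != M), so D-series; mu = 6 gives D_6.

6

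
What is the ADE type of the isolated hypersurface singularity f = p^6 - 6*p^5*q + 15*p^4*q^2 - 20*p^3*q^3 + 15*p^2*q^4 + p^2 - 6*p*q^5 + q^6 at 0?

A_5

The Hessian of f at 0 has rank 1. Corank 1: A-series; mu = 5 gives A_5.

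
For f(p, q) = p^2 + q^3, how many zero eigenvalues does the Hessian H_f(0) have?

1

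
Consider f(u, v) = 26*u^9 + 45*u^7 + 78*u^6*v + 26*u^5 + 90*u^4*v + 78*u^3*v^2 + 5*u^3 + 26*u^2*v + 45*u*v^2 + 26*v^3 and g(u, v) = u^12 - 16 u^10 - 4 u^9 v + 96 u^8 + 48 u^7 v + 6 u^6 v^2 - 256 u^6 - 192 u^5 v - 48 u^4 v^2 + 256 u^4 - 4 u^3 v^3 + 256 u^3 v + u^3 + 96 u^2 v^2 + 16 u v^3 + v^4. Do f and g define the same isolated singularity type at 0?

The Hessian of f at 0 has rank 0. Corank 2; j^3 = (u + 2*v)*(5*u^2 + 16*u*v + 13*v^2) splits into three distinct lines over C (the quadratic factor has nonzero discriminant), so D_4. The Hessian of g at 0 has rank 0. Corank 2; j^3 = u^3 is a perfect cube, so E-series; the 4-jet and mu = 6 give E_6. f is D_4 but g is E_6, hence not right-equivalent.

No.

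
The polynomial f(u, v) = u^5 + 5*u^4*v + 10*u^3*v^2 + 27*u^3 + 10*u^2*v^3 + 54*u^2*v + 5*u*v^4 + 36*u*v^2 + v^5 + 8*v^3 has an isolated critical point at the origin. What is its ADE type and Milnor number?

Type E_8, Milnor number mu = 8.

The Hessian of f at 0 is [[0, 0], [0, 0]] with rank 0, so corank 2. A Groebner basis of the Jacobian ideal J(f) in C{u,v} is {v^5, u*v^3 + 3*v^4/4, u^2 + 4*u*v/3 + 4*v^2/9}; counting standard monomials gives mu = 8. Corank 2; j^3 = (3*u + 2*v)^3 is a perfect cube, so E-series; the 5-jet and mu = 8 give E_8.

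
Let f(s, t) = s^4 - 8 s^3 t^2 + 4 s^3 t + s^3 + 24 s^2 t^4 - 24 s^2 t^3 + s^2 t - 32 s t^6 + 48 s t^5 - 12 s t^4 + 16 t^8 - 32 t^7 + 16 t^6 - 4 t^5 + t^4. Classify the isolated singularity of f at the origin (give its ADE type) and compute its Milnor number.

Type D5, Milnor number mu = 5.

The Hessian of f at 0 has rank 0. Corank 2; j^3 = s^2*(s + t) has shape L^2 M (L != M), so D-series; mu = 5 gives D_5.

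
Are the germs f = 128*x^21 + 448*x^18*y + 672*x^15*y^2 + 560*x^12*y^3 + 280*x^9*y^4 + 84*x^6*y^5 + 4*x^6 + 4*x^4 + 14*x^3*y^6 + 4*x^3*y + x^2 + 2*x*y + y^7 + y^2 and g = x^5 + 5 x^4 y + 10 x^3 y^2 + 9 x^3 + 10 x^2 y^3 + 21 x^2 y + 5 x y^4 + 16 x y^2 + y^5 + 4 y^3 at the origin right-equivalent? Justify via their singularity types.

No.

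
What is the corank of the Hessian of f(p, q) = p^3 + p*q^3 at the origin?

2

The Hessian at 0 is [[0, 0], [0, 0]] of rank 0; hence corank 2.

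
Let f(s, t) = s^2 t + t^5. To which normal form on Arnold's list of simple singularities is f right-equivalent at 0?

D_6

The Hessian of f at 0 has rank 0. Corank 2; j^3 = s^2*t has shape L^2 M (L != M), so D-series; mu = 6 gives D_6.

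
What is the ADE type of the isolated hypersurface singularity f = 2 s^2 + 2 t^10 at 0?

The Hessian of f at 0 is [[4, 0], [0, 0]] with rank 1, so corank 1. A Groebner basis of the Jacobian ideal J(f) in C{s,t} is {t^9, s}; counting standard monomials gives mu = 9. Corank 1: A-series; mu = 9 gives A_9.

A9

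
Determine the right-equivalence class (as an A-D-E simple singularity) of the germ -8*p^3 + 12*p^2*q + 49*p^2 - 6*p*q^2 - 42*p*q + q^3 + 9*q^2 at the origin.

The Hessian of f at 0 has rank 1. Corank 1: A-series; mu = 2 gives A_2.

A_{2}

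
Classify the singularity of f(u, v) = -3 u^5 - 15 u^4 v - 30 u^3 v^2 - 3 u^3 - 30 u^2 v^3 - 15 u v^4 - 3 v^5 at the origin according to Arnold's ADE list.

The Hessian of f at 0 has rank 0. Corank 2; j^3 = -3*u^3 is a perfect cube, so E-series; the 5-jet and mu = 8 give E_8.

E_{8}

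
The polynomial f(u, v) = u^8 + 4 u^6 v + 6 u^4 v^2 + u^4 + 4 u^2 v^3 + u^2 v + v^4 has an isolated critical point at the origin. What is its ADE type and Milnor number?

The Hessian of f at 0 has rank 0. Corank 2; j^3 = u^2*v has shape L^2 M (L != M), so D-series; mu = 5 gives D_5.

Type D_5, Milnor number mu = 5.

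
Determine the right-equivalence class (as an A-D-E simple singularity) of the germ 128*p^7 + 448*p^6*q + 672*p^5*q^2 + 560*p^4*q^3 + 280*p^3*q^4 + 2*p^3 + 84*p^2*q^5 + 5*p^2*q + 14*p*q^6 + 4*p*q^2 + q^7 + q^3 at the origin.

D_{8}

The Hessian of f at 0 is [[0, 0], [0, 0]] with rank 0, so corank 2. A Groebner basis of the Jacobian ideal J(f) in C{p,q} is {p*q/14 + q^6 + q^2/14, p*q^2 + q^3, p^2 + 3*p*q/2 + q^2/2}; counting standard monomials gives mu = 8. Corank 2; j^3 = (p + q)^2*(2*p + q) has shape L^2 M (L != M), so D-series; mu = 8 gives D_8.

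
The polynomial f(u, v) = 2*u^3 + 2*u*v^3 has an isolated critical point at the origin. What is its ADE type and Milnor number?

Type E7, Milnor number mu = 7.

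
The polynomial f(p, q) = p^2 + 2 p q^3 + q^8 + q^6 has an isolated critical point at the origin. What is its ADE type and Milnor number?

Type A_7, Milnor number mu = 7.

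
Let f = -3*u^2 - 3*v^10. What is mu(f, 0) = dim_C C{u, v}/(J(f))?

9

The Hessian of f at 0 is [[-6, 0], [0, 0]] with rank 1, so corank 1. A Groebner basis of the Jacobian ideal J(f) in C{u,v} is {v^9, u}; counting standard monomials gives mu = 9. Corank 1: A-series; mu = 9 gives A_9.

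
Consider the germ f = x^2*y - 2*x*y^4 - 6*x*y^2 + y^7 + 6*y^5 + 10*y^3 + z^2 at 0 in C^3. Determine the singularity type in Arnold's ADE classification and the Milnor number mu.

The Hessian of f at 0 is [[0, 0, 0], [0, 0, 0], [0, 0, 2]] with rank 1, so corank 2. A Groebner basis of the Jacobian ideal J(f) in C{x,y,z} is {y^3, x^2 - 6*y^2, x*y - 3*y^2, z}; counting standard monomials gives mu = 4. Corank 2; j^3 = y*(x^2 - 6*x*y + 10*y^2) splits into three distinct lines over C (the quadratic factor has nonzero discriminant), so D_4.

Type D4, Milnor number mu = 4.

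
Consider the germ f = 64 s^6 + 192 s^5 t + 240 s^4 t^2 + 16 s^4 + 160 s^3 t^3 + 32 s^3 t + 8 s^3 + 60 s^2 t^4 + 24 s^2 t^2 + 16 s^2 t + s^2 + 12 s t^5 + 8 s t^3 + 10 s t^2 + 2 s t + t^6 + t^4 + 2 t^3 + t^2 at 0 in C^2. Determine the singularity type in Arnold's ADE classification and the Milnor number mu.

The Hessian of f at 0 has rank 1. Corank 1: A-series; mu = 5 gives A_5.

Type A_{5}, Milnor number mu = 5.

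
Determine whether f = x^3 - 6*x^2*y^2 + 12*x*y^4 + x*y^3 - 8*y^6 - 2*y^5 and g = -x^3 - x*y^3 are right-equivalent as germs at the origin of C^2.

Yes.

The Hessian of f at 0 is [[0, 0], [0, 0]] with rank 0, so corank 2. A Groebner basis of the Jacobian ideal J(f) in C{x,y} is {-x^2/4 + y^4 - y^3/12, x^3, x^2*y + x^2/12 + y^3/36, -x^2/2 + x*y^2 - y^3/6}; counting standard monomials gives mu = 7. Corank 2; j^3 = x^3 is a perfect cube, so E-series; the 4-jet and mu = 7 give E_7. The Hessian of g at 0 is [[0, 0], [0, 0]] with rank 0, so corank 2. A Groebner basis of the Jacobian ideal J(g) in C{x,y} is {x^3, x*y^2, 3*x^2 + y^3}; counting standard monomials gives mu = 7. Corank 2; j^3 = -x^3 is a perfect cube, so E-series; the 4-jet and mu = 7 give E_7. Both have type E_7, hence right-equivalent.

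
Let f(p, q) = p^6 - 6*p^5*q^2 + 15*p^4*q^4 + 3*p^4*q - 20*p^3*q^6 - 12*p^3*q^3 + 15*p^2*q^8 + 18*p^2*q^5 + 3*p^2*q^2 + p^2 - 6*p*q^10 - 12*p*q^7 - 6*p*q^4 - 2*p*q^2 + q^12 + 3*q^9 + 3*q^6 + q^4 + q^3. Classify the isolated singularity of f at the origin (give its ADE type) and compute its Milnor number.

The Hessian of f at 0 has rank 1. Corank 1: A-series; mu = 2 gives A_2.

Type A_2, Milnor number mu = 2.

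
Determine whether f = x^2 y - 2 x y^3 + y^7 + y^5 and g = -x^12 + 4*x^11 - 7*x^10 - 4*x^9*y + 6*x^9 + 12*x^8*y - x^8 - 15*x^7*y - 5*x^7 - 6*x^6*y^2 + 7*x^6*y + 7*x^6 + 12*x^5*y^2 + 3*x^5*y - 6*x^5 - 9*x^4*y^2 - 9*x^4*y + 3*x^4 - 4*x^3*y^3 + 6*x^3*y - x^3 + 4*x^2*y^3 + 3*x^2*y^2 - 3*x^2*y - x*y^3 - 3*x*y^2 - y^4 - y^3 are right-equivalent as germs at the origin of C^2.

The Hessian of f at 0 is [[0, 0], [0, 0]] with rank 0, so corank 2. A Groebner basis of the Jacobian ideal J(f) in C{x,y} is {x^2*y^2 + x^2/7 - x*y^2/7, x^3 + x^2/7 - x*y^2/7, -x*y + y^3}; counting standard monomials gives mu = 8. Corank 2; j^3 = x^2*y has shape L^2 M (L != M), so D-series; mu = 8 gives D_8. The Hessian of g at 0 is [[0, 0], [0, 0]] with rank 0, so corank 2. A Groebner basis of the Jacobian ideal J(g) in C{x,y} is {-3*x^2/10 - 3*x*y/5 + y^4 - y^3/10 - 3*y^2/10, x^3 - 6*x^2/5 - 12*x*y/5 + 3*y^3/5 - 6*y^2/5, x^2*y + 7*x^2/10 + 7*x*y/5 - 23*y^3/30 + 7*y^2/10, -3*x^2/10 + x*y^2 - 3*x*y/5 + 9*y^3/10 - 3*y^2/10}; counting standard monomials gives mu = 7. Corank 2; j^3 = -(x + y)^3 is a perfect cube, so E-series; the 4-jet and mu = 7 give E_7. f is D_8 but g is E_7, hence not right-equivalent.

No.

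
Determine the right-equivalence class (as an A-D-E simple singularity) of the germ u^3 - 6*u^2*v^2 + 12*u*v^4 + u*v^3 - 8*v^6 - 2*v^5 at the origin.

The Hessian of f at 0 has rank 0. Corank 2; j^3 = u^3 is a perfect cube, so E-series; the 4-jet and mu = 7 give E_7.

E_7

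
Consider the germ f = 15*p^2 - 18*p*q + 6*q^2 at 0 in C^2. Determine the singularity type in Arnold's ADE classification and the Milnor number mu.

The Hessian of f at 0 is [[30, -18], [-18, 12]] with rank 2, so corank 0. A Groebner basis of the Jacobian ideal J(f) in C{p,q} is {p, q}; counting standard monomials gives mu = 1. Corank 0: nondegenerate Morse point, so A_1.

Type A1, Milnor number mu = 1.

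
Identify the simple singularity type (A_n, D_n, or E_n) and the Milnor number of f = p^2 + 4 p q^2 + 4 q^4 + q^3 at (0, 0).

The Hessian of f at 0 is [[2, 0], [0, 0]] with rank 1, so corank 1. A Groebner basis of the Jacobian ideal J(f) in C{p,q} is {q^2, p}; counting standard monomials gives mu = 2. Corank 1: A-series; mu = 2 gives A_2.

Type A2, Milnor number mu = 2.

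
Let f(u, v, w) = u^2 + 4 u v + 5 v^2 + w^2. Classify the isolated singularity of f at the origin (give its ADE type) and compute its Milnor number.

The Hessian of f at 0 has rank 3. Corank 0: nondegenerate Morse point, so A_1.

Type A_{1}, Milnor number mu = 1.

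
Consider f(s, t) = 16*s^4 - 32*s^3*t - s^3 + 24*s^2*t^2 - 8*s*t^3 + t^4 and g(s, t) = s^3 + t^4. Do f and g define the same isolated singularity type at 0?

The Hessian of f at 0 has rank 0. Corank 2; j^3 = -s^3 is a perfect cube, so E-series; the 4-jet and mu = 6 give E_6. The Hessian of g at 0 has rank 0. Corank 2; j^3 = s^3 is a perfect cube, so E-series; the 4-jet and mu = 6 give E_6. Both have type E_6, hence right-equivalent.

Yes.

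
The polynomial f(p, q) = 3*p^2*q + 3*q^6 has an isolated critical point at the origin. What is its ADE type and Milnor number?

The Hessian of f at 0 has rank 0. Corank 2; j^3 = 3*p^2*q has shape L^2 M (L != M), so D-series; mu = 7 gives D_7.

Type D7, Milnor number mu = 7.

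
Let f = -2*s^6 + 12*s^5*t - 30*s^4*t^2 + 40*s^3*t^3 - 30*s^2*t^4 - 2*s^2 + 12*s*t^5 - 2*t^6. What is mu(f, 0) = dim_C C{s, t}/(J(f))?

5

The Hessian of f at 0 has rank 1. Corank 1: A-series; mu = 5 gives A_5.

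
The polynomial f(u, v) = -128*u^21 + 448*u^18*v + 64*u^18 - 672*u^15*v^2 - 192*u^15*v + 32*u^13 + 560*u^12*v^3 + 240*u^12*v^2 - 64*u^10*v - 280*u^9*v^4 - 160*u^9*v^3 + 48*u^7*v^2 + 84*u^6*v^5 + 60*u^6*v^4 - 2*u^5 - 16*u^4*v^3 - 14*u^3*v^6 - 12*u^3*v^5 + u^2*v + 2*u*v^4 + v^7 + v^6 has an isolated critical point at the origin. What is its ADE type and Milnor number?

Type D7, Milnor number mu = 7.

The Hessian of f at 0 has rank 0. Corank 2; j^3 = u^2*v has shape L^2 M (L != M), so D-series; mu = 7 gives D_7.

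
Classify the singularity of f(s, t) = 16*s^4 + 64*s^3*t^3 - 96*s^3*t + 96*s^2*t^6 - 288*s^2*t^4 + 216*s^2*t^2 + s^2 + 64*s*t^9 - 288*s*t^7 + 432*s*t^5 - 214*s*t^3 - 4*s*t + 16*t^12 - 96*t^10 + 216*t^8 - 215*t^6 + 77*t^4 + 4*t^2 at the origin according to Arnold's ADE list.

A3

The Hessian of f at 0 is [[2, -4], [-4, 8]] with rank 1, so corank 1. A Groebner basis of the Jacobian ideal J(f) in C{s,t} is {t^3, s - 2*t}; counting standard monomials gives mu = 3. Corank 1: A-series; mu = 3 gives A_3.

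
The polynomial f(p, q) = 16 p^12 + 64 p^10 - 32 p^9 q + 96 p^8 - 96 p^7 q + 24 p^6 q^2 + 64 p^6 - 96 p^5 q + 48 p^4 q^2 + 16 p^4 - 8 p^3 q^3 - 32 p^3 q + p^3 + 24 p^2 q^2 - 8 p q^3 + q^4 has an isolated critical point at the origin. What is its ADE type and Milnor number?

Type E_{6}, Milnor number mu = 6.

The Hessian of f at 0 is [[0, 0], [0, 0]] with rank 0, so corank 2. A Groebner basis of the Jacobian ideal J(f) in C{p,q} is {q^4, p*q^2 - q^3/6, p^2}; counting standard monomials gives mu = 6. Corank 2; j^3 = p^3 is a perfect cube, so E-series; the 4-jet and mu = 6 give E_6.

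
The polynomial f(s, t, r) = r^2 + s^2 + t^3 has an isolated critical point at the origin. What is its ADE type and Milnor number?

Type A_2, Milnor number mu = 2.

The Hessian of f at 0 has rank 2. Corank 1: A-series; mu = 2 gives A_2.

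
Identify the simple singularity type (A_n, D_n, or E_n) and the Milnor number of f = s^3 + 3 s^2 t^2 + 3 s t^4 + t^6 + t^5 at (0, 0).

Type E_{8}, Milnor number mu = 8.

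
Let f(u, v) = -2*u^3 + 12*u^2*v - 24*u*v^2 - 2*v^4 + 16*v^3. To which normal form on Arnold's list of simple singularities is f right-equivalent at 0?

E6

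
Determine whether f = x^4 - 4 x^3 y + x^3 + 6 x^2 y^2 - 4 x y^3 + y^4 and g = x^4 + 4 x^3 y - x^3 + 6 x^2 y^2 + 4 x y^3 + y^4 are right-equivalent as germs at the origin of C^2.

Yes.

The Hessian of f at 0 has rank 0. Corank 2; j^3 = x^3 is a perfect cube, so E-series; the 4-jet and mu = 6 give E_6. The Hessian of g at 0 has rank 0. Corank 2; j^3 = -x^3 is a perfect cube, so E-series; the 4-jet and mu = 6 give E_6. Both have type E_6, hence right-equivalent.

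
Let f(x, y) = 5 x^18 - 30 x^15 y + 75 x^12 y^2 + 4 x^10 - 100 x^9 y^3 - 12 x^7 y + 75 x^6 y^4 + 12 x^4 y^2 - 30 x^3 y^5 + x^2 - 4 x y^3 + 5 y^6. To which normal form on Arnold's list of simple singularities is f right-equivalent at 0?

A_5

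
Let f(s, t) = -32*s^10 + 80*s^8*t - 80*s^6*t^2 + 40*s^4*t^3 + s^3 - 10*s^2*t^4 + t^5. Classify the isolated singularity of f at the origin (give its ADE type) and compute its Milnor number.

The Hessian of f at 0 has rank 0. Corank 2; j^3 = s^3 is a perfect cube, so E-series; the 5-jet and mu = 8 give E_8.

Type E8, Milnor number mu = 8.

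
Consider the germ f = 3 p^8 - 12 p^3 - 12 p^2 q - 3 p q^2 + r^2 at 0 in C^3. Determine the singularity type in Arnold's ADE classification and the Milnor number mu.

Type D9, Milnor number mu = 9.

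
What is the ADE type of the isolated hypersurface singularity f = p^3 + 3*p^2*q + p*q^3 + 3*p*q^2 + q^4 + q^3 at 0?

E7

The Hessian of f at 0 has rank 0. Corank 2; j^3 = (p + q)^3 is a perfect cube, so E-series; the 4-jet and mu = 7 give E_7.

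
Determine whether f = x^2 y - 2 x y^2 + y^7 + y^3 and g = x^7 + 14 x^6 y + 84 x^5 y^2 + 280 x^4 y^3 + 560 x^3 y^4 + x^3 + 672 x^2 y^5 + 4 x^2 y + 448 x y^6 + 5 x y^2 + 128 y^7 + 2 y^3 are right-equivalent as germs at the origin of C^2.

Yes.

The Hessian of f at 0 has rank 0. Corank 2; j^3 = y*(x - y)^2 has shape L^2 M (L != M), so D-series; mu = 8 gives D_8. The Hessian of g at 0 has rank 0. Corank 2; j^3 = (x + y)^2*(x + 2*y) has shape L^2 M (L != M), so D-series; mu = 8 gives D_8. Both have type D_8, hence right-equivalent.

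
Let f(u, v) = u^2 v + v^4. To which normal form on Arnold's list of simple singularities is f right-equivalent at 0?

The Hessian of f at 0 is [[0, 0], [0, 0]] with rank 0, so corank 2. A Groebner basis of the Jacobian ideal J(f) in C{u,v} is {u^3, u^2/4 + v^3, u*v}; counting standard monomials gives mu = 5. Corank 2; j^3 = u^2*v has shape L^2 M (L != M), so D-series; mu = 5 gives D_5.

D5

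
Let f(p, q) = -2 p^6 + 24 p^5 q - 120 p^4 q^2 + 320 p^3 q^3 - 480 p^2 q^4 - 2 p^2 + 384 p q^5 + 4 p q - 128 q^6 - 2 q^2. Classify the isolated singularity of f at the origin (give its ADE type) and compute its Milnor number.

Type A_5, Milnor number mu = 5.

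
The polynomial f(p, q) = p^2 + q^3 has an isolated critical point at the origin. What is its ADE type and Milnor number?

Type A_{2}, Milnor number mu = 2.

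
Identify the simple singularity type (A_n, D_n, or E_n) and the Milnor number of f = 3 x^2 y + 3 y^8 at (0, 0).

The Hessian of f at 0 has rank 0. Corank 2; j^3 = 3*x^2*y has shape L^2 M (L != M), so D-series; mu = 9 gives D_9.

Type D_{9}, Milnor number mu = 9.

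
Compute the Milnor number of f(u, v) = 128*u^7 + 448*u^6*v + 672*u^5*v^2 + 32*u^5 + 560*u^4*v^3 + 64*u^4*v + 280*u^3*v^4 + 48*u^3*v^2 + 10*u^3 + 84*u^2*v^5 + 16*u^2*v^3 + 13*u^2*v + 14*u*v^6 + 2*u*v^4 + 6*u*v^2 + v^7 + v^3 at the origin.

The Hessian of f at 0 is [[0, 0], [0, 0]] with rank 0, so corank 2. A Groebner basis of the Jacobian ideal J(f) in C{u,v} is {v^3, u^2 - 3*v^2/11, u*v + 6*v^2/11}; counting standard monomials gives mu = 4. Corank 2; j^3 = (2*u + v)*(5*u^2 + 4*u*v + v^2) splits into three distinct lines over C (the quadratic factor has nonzero discriminant), so D_4.

4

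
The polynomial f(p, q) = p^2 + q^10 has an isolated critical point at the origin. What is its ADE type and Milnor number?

Type A9, Milnor number mu = 9.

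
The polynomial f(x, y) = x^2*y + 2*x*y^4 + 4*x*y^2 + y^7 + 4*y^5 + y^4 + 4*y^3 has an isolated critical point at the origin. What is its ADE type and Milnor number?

The Hessian of f at 0 has rank 0. Corank 2; j^3 = y*(x + 2*y)^2 has shape L^2 M (L != M), so D-series; mu = 5 gives D_5.

Type D5, Milnor number mu = 5.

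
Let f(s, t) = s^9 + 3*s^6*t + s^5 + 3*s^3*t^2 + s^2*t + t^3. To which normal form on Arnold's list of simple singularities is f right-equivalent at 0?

D4

The Hessian of f at 0 is [[0, 0], [0, 0]] with rank 0, so corank 2. A Groebner basis of the Jacobian ideal J(f) in C{s,t} is {t^3, s^2 + 3*t^2, s*t}; counting standard monomials gives mu = 4. Corank 2; j^3 = t*(s^2 + t^2) splits into three distinct lines over C (the quadratic factor has nonzero discriminant), so D_4.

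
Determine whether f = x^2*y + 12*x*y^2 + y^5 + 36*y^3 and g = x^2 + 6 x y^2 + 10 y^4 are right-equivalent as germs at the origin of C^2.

The Hessian of f at 0 is [[0, 0], [0, 0]] with rank 0, so corank 2. A Groebner basis of the Jacobian ideal J(f) in C{x,y} is {x^2/5 + y^4 - 36*y^2/5, x^3 + 216*y^3, x*y + 6*y^2}; counting standard monomials gives mu = 6. Corank 2; j^3 = y*(x + 6*y)^2 has shape L^2 M (L != M), so D-series; mu = 6 gives D_6. The Hessian of g at 0 is [[2, 0], [0, 0]] with rank 1, so corank 1. A Groebner basis of the Jacobian ideal J(g) in C{x,y} is {x^2, x*y, x/3 + y^2}; counting standard monomials gives mu = 3. Corank 1: A-series; mu = 3 gives A_3. f is D_6 but g is A_3, hence not right-equivalent.

No.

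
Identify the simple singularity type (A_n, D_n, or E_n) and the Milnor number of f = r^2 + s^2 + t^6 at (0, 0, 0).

Type A5, Milnor number mu = 5.

The Hessian of f at 0 has rank 2. Corank 1: A-series; mu = 5 gives A_5.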